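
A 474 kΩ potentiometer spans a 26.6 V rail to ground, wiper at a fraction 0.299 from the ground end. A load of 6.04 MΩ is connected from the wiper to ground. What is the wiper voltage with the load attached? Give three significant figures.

The wiper splits the pot into (1−α)R = 332.3 kΩ above and αR = 141.7 kΩ below.
Lower section ‖ load = 138.5 kΩ.
V_wiper = 26.6 × 138.5/(332.3 + 138.5) = 7.82 V.

V ≈ 7.82 V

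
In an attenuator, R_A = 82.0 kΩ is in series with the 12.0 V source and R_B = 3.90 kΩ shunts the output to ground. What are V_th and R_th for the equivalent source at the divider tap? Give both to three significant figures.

V_th = 0.545 V, R_th = 3.72 kΩ

V_th is the open-circuit tap voltage: 12.0 × 3.90/(82.0 + 3.90) = 0.545 V.
With the supply zeroed, R_A and R_B appear in parallel from the tap: R_th = R_A‖R_B = (82.0 × 3.90)/85.90 = 3.72 kΩ.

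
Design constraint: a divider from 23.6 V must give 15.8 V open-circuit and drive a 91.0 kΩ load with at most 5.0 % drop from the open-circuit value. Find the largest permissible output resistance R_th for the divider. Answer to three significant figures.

R_th ≤ 4.79 kΩ

Loading drop = R_th/(R_th + R_L) ≤ 0.0500, so R_th ≤ R_L · ε/(1−ε) = 91.0 kΩ × 0.0500/0.9500 = 4.79 kΩ.
(Any R1, R2 with R2/(R1+R2) = 0.669 and R1‖R2 ≤ 4.79 kΩ will meet the spec.)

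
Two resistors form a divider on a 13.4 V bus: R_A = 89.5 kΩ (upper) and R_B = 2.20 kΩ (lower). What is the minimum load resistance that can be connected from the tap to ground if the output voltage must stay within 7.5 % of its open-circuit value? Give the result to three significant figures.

Output resistance R_th = R_A‖R_B = (89.5 × 2.20)/91.70 = 2.147 kΩ.
The fractional drop is R_th/(R_th + R_L); requiring this ≤ 0.0750 gives R_L ≥ R_th(1/0.0750 − 1) = 2.147 × 12.33 = 26.5 kΩ.

R_L(min) ≈ 26.5 kΩ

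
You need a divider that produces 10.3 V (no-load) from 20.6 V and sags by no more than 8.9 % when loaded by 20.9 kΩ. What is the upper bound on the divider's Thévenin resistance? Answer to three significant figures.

R_th ≤ 2.04 kΩ

Loading drop = R_th/(R_th + R_L) ≤ 0.0890, so R_th ≤ R_L · ε/(1−ε) = 20.9 kΩ × 0.0890/0.9110 = 2.04 kΩ.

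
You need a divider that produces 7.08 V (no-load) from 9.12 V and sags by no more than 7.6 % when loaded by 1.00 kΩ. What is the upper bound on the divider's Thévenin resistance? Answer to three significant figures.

Loading drop = R_th/(R_th + R_L) ≤ 0.0760, so R_th ≤ R_L · ε/(1−ε) = 1.00 kΩ × 0.0760/0.9240 = 82.3 Ω.

R_th ≤ 82.3 Ω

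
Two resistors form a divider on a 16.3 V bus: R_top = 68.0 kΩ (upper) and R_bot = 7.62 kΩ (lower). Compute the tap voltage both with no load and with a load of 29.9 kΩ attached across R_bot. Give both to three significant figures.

Open-circuit: V = 16.3 × 7.62/(68.0 + 7.62) = 1.64 V.
With the load, R_bot becomes R_bot‖R_L = 6.072 kΩ, so V = 16.3 × 6.072/74.07 = 1.34 V.

Unloaded: 1.64 V; loaded: 1.34 V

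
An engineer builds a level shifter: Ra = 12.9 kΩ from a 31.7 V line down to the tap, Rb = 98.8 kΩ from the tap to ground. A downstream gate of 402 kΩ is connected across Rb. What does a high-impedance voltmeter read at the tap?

V_out ≈ 27.3 V

The load sits in parallel with Rb: Rb‖R_L = (98.8 × 402) / (98.8 + 402) = 79.31 kΩ.
V_out = 31.7 × 79.31 / (12.9 + 79.31) = 31.7 × 79.31/92.21 = 27.3 V.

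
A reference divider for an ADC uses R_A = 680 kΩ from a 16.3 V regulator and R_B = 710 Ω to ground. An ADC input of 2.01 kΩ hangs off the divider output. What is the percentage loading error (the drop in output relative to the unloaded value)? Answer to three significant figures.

The divider's output (Thévenin) resistance is R_A‖R_B = 709.3 Ω.
Fractional drop under load = R_th/(R_th + R_L) = 709.3 / (709.3 + 2010) = 0.2608.
So the output falls by 26.1 %.

26.1 %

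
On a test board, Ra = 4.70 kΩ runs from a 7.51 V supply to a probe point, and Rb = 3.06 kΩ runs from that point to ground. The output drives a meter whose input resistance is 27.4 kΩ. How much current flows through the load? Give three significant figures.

I_L ≈ 0.101 mA

Rb‖R_L = 2.753 kΩ; V_out = 7.51 × 2.753/7.453 = 2.774 V.
I_L = V_out / R_L = 2.774 / 27.4 kΩ = 0.101 mA.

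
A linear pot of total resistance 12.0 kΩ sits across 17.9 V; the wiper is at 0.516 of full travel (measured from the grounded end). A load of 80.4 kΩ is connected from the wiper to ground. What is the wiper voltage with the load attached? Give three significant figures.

The wiper splits the pot into (1−α)R = 5.808 kΩ above and αR = 6.192 kΩ below.
Lower section ‖ load = 5.749 kΩ.
V_wiper = 17.9 × 5.749/(5.808 + 5.749) = 8.90 V.

V ≈ 8.90 V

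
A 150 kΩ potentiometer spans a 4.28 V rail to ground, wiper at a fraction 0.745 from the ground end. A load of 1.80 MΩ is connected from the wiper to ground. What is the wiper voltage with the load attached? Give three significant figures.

The wiper splits the pot into (1−α)R = 38.25 kΩ above and αR = 111.8 kΩ below.
Lower section ‖ load = 105.2 kΩ.
V_wiper = 4.28 × 105.2/(38.25 + 105.2) = 3.14 V.

V ≈ 3.14 V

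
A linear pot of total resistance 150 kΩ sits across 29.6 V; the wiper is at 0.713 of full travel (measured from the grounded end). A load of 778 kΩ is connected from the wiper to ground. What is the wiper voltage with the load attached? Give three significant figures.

V ≈ 20.3 V

The wiper splits the pot into (1−α)R = 43.05 kΩ above and αR = 107.0 kΩ below.
Lower section ‖ load = 94.02 kΩ.
V_wiper = 29.6 × 94.02/(43.05 + 94.02) = 20.3 V.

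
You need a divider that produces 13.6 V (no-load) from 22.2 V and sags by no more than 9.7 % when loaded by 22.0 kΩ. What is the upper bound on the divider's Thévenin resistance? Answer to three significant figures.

Loading drop = R_th/(R_th + R_L) ≤ 0.0970, so R_th ≤ R_L · ε/(1−ε) = 22.0 kΩ × 0.0970/0.9030 = 2.36 kΩ.
(Any R1, R2 with R2/(R1+R2) = 0.613 and R1‖R2 ≤ 2.36 kΩ will meet the spec.)

R_th ≤ 2.36 kΩ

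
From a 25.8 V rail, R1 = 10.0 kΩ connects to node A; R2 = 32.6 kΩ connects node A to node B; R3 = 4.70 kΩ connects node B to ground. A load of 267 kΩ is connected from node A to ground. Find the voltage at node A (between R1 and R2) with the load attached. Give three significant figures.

Below node A the series string R2+R3 = 37.30 kΩ sits in parallel with the 267 kΩ load: 32.73 kΩ.
V_A = 25.8 × 32.73/(10.0 + 32.73) = 19.8 V.

V ≈ 19.8 V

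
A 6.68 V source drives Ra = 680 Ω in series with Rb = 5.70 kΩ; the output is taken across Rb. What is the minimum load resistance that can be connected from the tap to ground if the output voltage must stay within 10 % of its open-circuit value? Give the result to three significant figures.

R_L(min) ≈ 5.47 kΩ

Output resistance R_th = Ra‖Rb = (680 × 5700)/6380 = 607.5 Ω.
The fractional drop is R_th/(R_th + R_L); requiring this ≤ 0.100 gives R_L ≥ R_th(1/0.100 − 1) = 607.5 × 9.000 = 5.47 kΩ.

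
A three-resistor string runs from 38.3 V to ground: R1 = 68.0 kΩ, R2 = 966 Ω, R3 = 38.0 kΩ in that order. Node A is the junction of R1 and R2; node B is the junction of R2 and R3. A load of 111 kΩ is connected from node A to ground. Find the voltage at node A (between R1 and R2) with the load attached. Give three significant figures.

Below node A the series string R2+R3 = 38970 Ω sits in parallel with the 111000 Ω load: 28840 Ω.
V_A = 38.3 × 28840/(68000 + 28840) = 11.4 V.

V ≈ 11.4 V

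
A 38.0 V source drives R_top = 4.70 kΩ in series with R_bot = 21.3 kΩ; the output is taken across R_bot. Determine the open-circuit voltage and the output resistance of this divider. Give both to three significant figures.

V_th = 31.1 V, R_th = 3.85 kΩ

V_th is the open-circuit tap voltage: 38.0 × 21.3/(4.70 + 21.3) = 31.1 V.
With the supply zeroed, R_top and R_bot appear in parallel from the tap: R_th = R_top‖R_bot = (4.70 × 21.3)/26.00 = 3.85 kΩ.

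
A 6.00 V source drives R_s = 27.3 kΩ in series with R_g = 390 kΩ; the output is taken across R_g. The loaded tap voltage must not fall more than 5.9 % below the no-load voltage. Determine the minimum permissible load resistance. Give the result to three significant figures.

Output resistance R_th = R_s‖R_g = (27.3 × 390)/417.3 = 25.51 kΩ.
The fractional drop is R_th/(R_th + R_L); requiring this ≤ 0.0590 gives R_L ≥ R_th(1/0.0590 − 1) = 25.51 × 15.95 = 407 kΩ.

R_L(min) ≈ 407 kΩ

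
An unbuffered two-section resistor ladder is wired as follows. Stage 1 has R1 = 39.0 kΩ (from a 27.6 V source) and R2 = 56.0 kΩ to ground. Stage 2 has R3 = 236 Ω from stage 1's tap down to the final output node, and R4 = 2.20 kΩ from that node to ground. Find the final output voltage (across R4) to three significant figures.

V_out ≈ 1.41 V

Stage 2 presents R3+R4 = 2436 Ω as a load on stage 1's tap.
Stage 1's lower leg becomes R2‖(R3+R4) = 2334 Ω, so V_mid = 27.6 × 2334/41330 = 1.559 V.
Stage 2 is itself unloaded: V_out = V_mid × R4/(R3+R4) = 1.559 × 2200/2436 = 1.41 V.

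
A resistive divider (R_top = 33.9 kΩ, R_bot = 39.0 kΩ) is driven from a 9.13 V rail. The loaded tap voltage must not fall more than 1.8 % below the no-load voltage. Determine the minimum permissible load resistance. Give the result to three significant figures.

R_L(min) ≈ 989 kΩ

Output resistance R_th = R_top‖R_bot = (33.9 × 39.0)/72.90 = 18.14 kΩ.
The fractional drop is R_th/(R_th + R_L); requiring this ≤ 0.0180 gives R_L ≥ R_th(1/0.0180 − 1) = 18.14 × 54.56 = 989 kΩ.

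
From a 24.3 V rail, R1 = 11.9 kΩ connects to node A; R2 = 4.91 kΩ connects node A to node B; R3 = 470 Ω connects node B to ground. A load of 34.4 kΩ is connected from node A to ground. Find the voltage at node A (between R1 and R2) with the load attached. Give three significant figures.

Below node A the series string R2+R3 = 5380 Ω sits in parallel with the 34400 Ω load: 4652 Ω.
V_A = 24.3 × 4652/(11900 + 4652) = 6.83 V.

V ≈ 6.83 V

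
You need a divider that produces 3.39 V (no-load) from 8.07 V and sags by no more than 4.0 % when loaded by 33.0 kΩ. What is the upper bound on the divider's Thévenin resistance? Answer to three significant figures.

R_th ≤ 1.38 kΩ

Loading drop = R_th/(R_th + R_L) ≤ 0.0400, so R_th ≤ R_L · ε/(1−ε) = 33.0 kΩ × 0.0400/0.9600 = 1.38 kΩ.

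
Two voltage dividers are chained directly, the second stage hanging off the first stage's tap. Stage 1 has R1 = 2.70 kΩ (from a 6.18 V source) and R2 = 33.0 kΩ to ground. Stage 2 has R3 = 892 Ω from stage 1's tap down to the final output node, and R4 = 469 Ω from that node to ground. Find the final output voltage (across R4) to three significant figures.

V_out ≈ 0.695 V

Stage 2 presents R3+R4 = 1361 Ω as a load on stage 1's tap.
Stage 1's lower leg becomes R2‖(R3+R4) = 1307 Ω, so V_mid = 6.18 × 1307/4007 = 2.016 V.
Stage 2 is itself unloaded: V_out = V_mid × R4/(R3+R4) = 2.016 × 469/1361 = 0.695 V.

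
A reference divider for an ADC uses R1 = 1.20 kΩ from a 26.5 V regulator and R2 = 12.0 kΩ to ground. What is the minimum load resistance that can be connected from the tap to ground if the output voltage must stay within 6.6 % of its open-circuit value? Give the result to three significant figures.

R_L(min) ≈ 15.4 kΩ

Output resistance R_th = R1‖R2 = (1.20 × 12.0)/13.20 = 1.091 kΩ.
The fractional drop is R_th/(R_th + R_L); requiring this ≤ 0.0660 gives R_L ≥ R_th(1/0.0660 − 1) = 1.091 × 14.15 = 15.4 kΩ.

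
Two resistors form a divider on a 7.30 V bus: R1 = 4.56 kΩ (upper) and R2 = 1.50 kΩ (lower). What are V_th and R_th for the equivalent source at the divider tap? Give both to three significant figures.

V_th = 1.81 V, R_th = 1.13 kΩ

V_th is the open-circuit tap voltage: 7.30 × 1.50/(4.56 + 1.50) = 1.81 V.
With the supply zeroed, R1 and R2 appear in parallel from the tap: R_th = R1‖R2 = (4.56 × 1.50)/6.060 = 1.13 kΩ.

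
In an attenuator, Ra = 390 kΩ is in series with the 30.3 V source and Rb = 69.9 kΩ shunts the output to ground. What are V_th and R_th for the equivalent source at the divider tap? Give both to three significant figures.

V_th = 4.61 V, R_th = 59.3 kΩ

V_th is the open-circuit tap voltage: 30.3 × 69.9/(390 + 69.9) = 4.61 V.
With the supply zeroed, Ra and Rb appear in parallel from the tap: R_th = Ra‖Rb = (390 × 69.9)/459.9 = 59.3 kΩ.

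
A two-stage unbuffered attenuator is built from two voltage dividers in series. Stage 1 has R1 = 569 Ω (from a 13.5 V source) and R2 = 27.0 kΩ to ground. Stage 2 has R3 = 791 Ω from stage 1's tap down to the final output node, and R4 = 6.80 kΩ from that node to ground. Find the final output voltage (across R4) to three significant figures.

V_out ≈ 11.0 V

Stage 2 presents R3+R4 = 7591 Ω as a load on stage 1's tap.
Stage 1's lower leg becomes R2‖(R3+R4) = 5925 Ω, so V_mid = 13.5 × 5925/6494 = 12.32 V.
Stage 2 is itself unloaded: V_out = V_mid × R4/(R3+R4) = 12.32 × 6800/7591 = 11.0 V.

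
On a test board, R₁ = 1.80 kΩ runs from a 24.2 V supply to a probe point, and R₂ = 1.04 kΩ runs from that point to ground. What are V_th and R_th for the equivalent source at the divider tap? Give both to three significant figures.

V_th = 8.86 V, R_th = 659 Ω

V_th is the open-circuit tap voltage: 24.2 × 1.04/(1.80 + 1.04) = 8.86 V.
With the supply zeroed, R₁ and R₂ appear in parallel from the tap: R_th = R₁‖R₂ = (1.80 × 1.04)/2.840 = 659 Ω.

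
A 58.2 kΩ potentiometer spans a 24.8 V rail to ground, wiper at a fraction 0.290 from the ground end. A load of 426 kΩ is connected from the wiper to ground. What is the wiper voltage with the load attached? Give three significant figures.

V ≈ 7.00 V

The wiper splits the pot into (1−α)R = 41.32 kΩ above and αR = 16.88 kΩ below.
Lower section ‖ load = 16.23 kΩ.
V_wiper = 24.8 × 16.23/(41.32 + 16.23) = 7.00 V.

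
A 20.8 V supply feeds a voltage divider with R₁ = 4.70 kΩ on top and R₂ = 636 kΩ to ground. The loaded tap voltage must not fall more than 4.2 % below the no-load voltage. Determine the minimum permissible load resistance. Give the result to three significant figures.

Output resistance R_th = R₁‖R₂ = (4.70 × 636)/640.7 = 4.666 kΩ.
The fractional drop is R_th/(R_th + R_L); requiring this ≤ 0.0420 gives R_L ≥ R_th(1/0.0420 − 1) = 4.666 × 22.81 = 106 kΩ.

R_L(min) ≈ 106 kΩ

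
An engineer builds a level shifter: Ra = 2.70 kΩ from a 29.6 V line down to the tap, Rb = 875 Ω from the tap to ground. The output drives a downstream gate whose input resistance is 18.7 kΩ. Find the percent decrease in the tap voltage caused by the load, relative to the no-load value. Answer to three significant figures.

The divider's output (Thévenin) resistance is Ra‖Rb = 660.8 Ω.
Fractional drop under load = R_th/(R_th + R_L) = 660.8 / (660.8 + 18700) = 0.03413.
So the output falls by 3.41 %.

3.41 %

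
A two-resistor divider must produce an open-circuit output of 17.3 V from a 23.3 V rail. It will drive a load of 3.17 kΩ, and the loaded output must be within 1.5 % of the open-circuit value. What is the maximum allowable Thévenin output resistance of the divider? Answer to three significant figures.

R_th ≤ 48.3 Ω

Loading drop = R_th/(R_th + R_L) ≤ 0.0150, so R_th ≤ R_L · ε/(1−ε) = 3.17 kΩ × 0.0150/0.9850 = 48.3 Ω.
(Any R1, R2 with R2/(R1+R2) = 0.742 and R1‖R2 ≤ 48.3 Ω will meet the spec.)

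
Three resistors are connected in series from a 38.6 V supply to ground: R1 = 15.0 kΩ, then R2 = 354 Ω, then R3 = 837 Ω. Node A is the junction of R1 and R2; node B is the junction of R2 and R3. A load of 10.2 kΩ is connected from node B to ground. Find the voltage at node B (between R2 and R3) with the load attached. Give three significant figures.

V ≈ 1.85 V

At node B, R3 is in parallel with the load: R3‖R_L = 773.5 Ω.
Below node A the resistance is R2 + (R3‖R_L) = 1128 Ω, so V_A = 38.6 × 1128/16130 = 2.699 V.
Then V_B = V_A × (R3‖R_L)/(R2 + R3‖R_L) = 2.699 × 773.5/1128 = 1.85 V.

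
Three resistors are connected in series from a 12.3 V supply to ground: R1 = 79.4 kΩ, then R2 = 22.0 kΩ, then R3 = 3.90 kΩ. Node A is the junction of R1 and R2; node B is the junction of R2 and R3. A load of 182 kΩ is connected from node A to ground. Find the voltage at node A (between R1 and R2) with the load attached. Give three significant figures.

Below node A the series string R2+R3 = 25.90 kΩ sits in parallel with the 182 kΩ load: 22.67 kΩ.
V_A = 12.3 × 22.67/(79.4 + 22.67) = 2.73 V.

V ≈ 2.73 V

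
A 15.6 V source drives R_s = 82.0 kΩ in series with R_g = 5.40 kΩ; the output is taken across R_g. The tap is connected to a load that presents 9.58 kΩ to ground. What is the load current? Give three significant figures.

R_g‖R_L = 3.453 kΩ; V_out = 15.6 × 3.453/85.45 = 0.6304 V.
I_L = V_out / R_L = 0.6304 / 9.58 kΩ = 0.0658 mA.

I_L ≈ 0.0658 mA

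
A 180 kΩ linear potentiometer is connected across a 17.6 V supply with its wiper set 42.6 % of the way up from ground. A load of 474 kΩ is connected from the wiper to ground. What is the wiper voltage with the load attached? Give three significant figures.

V ≈ 6.86 V

The wiper splits the pot into (1−α)R = 103.3 kΩ above and αR = 76.68 kΩ below.
Lower section ‖ load = 66.00 kΩ.
V_wiper = 17.6 × 66.00/(103.3 + 66.00) = 6.86 V.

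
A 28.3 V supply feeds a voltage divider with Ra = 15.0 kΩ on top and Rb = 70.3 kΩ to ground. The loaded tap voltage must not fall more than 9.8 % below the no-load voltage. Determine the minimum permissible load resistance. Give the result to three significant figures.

Output resistance R_th = Ra‖Rb = (15.0 × 70.3)/85.30 = 12.36 kΩ.
The fractional drop is R_th/(R_th + R_L); requiring this ≤ 0.0980 gives R_L ≥ R_th(1/0.0980 − 1) = 12.36 × 9.204 = 114 kΩ.

R_L(min) ≈ 114 kΩ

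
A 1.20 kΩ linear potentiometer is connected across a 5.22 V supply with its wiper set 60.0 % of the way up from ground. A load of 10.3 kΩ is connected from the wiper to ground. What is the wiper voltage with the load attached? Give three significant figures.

V ≈ 3.05 V

The wiper splits the pot into (1−α)R = 480.0 Ω above and αR = 720.0 Ω below.
Lower section ‖ load = 673.0 Ω.
V_wiper = 5.22 × 673.0/(480.0 + 673.0) = 3.05 V.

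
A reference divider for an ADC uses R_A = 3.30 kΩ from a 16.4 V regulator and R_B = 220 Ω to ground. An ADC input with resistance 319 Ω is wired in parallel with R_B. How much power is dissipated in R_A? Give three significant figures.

P ≈ 75.4 mW

Total resistance from the source is R_A + (R_B‖R_L) = 3430 Ω, so I = 16.4/3430 Ω = 4.781 mA.
P = I²·R_A = (4.781 mA)² × 3.30 kΩ = 75.4 mW.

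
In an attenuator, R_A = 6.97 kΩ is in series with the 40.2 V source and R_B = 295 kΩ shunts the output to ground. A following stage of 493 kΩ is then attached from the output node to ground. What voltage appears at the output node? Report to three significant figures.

V_out ≈ 38.7 V

The load sits in parallel with R_B: R_B‖R_L = (295 × 493) / (295 + 493) = 184.6 kΩ.
V_out = 40.2 × 184.6 / (6.97 + 184.6) = 40.2 × 184.6/191.5 = 38.7 V.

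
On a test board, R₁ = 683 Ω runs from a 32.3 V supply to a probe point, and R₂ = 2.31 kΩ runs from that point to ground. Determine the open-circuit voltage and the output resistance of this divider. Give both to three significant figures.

V_th = 24.9 V, R_th = 527 Ω

V_th is the open-circuit tap voltage: 32.3 × 2310/(683 + 2310) = 24.9 V.
With the supply zeroed, R₁ and R₂ appear in parallel from the tap: R_th = R₁‖R₂ = (683 × 2310)/2993 = 527 Ω.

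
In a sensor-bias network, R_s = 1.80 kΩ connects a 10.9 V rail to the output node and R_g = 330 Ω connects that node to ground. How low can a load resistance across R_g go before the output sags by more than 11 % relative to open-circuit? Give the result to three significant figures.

R_L(min) ≈ 2.26 kΩ

Output resistance R_th = R_s‖R_g = (1800 × 330)/2130 = 278.9 Ω.
The fractional drop is R_th/(R_th + R_L); requiring this ≤ 0.110 gives R_L ≥ R_th(1/0.110 − 1) = 278.9 × 8.091 = 2.26 kΩ.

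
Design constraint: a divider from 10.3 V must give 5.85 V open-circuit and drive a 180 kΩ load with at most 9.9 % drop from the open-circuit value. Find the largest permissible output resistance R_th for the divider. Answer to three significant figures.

R_th ≤ 19.8 kΩ

Loading drop = R_th/(R_th + R_L) ≤ 0.0990, so R_th ≤ R_L · ε/(1−ε) = 180 kΩ × 0.0990/0.9010 = 19.8 kΩ.
(Any R1, R2 with R2/(R1+R2) = 0.568 and R1‖R2 ≤ 19.8 kΩ will meet the spec.)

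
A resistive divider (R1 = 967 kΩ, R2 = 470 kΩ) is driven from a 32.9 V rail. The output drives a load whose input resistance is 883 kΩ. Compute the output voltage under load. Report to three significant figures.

V_out ≈ 7.92 V

The load sits in parallel with R2: R2‖R_L = (470 × 883) / (470 + 883) = 306.7 kΩ.
V_out = 32.9 × 306.7 / (967 + 306.7) = 32.9 × 306.7/1274 = 7.92 V.
(Unloaded it would have been 10.8 V.)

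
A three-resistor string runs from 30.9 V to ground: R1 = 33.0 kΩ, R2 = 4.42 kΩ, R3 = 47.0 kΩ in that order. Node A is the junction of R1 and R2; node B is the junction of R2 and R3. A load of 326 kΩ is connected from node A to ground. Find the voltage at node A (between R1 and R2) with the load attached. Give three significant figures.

Below node A the series string R2+R3 = 51.42 kΩ sits in parallel with the 326 kΩ load: 44.41 kΩ.
V_A = 30.9 × 44.41/(33.0 + 44.41) = 17.7 V.

V ≈ 17.7 V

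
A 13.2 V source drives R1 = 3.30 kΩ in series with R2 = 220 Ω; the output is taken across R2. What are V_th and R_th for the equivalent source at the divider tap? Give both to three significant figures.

V_th = 0.825 V, R_th = 206 Ω

V_th is the open-circuit tap voltage: 13.2 × 220/(3300 + 220) = 0.825 V.
With the supply zeroed, R1 and R2 appear in parallel from the tap: R_th = R1‖R2 = (3300 × 220)/3520 = 206 Ω.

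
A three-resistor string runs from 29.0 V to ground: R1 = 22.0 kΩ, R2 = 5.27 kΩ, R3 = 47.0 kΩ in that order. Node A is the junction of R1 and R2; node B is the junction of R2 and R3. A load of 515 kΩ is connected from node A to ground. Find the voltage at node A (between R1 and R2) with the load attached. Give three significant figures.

V ≈ 19.8 V

Below node A the series string R2+R3 = 52.27 kΩ sits in parallel with the 515 kΩ load: 47.45 kΩ.
V_A = 29.0 × 47.45/(22.0 + 47.45) = 19.8 V.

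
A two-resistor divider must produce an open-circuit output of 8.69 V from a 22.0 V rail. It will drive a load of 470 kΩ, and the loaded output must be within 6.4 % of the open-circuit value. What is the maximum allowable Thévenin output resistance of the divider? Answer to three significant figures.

R_th ≤ 32.1 kΩ

Loading drop = R_th/(R_th + R_L) ≤ 0.0640, so R_th ≤ R_L · ε/(1−ε) = 470 kΩ × 0.0640/0.9360 = 32.1 kΩ.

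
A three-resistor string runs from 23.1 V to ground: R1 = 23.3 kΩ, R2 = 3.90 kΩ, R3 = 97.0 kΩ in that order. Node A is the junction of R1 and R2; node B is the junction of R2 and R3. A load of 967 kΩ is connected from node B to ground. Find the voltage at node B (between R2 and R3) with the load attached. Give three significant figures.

At node B, R3 is in parallel with the load: R3‖R_L = 88.16 kΩ.
Below node A the resistance is R2 + (R3‖R_L) = 92.06 kΩ, so V_A = 23.1 × 92.06/115.4 = 18.43 V.
Then V_B = V_A × (R3‖R_L)/(R2 + R3‖R_L) = 18.43 × 88.16/92.06 = 17.7 V.

V ≈ 17.7 V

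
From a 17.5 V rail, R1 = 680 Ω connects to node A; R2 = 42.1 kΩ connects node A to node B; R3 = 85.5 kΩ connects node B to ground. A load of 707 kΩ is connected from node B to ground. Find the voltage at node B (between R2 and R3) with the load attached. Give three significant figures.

V ≈ 11.2 V

At node B, R3 is in parallel with the load: R3‖R_L = 76280 Ω.
Below node A the resistance is R2 + (R3‖R_L) = 118400 Ω, so V_A = 17.5 × 118400/119100 = 17.40 V.
Then V_B = V_A × (R3‖R_L)/(R2 + R3‖R_L) = 17.40 × 76280/118400 = 11.2 V.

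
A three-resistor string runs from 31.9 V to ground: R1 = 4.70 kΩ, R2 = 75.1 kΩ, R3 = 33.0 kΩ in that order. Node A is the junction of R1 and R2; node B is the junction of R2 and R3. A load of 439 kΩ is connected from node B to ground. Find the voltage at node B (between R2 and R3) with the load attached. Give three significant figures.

V ≈ 8.86 V

At node B, R3 is in parallel with the load: R3‖R_L = 30.69 kΩ.
Below node A the resistance is R2 + (R3‖R_L) = 105.8 kΩ, so V_A = 31.9 × 105.8/110.5 = 30.54 V.
Then V_B = V_A × (R3‖R_L)/(R2 + R3‖R_L) = 30.54 × 30.69/105.8 = 8.86 V.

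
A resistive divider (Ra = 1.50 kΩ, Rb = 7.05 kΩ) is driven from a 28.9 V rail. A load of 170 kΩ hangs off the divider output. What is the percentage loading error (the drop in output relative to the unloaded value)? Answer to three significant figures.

The divider's output (Thévenin) resistance is Ra‖Rb = 1.237 kΩ.
Fractional drop under load = R_th/(R_th + R_L) = 1.237 / (1.237 + 170) = 0.007223.
So the output falls by 0.722 %.

0.722 %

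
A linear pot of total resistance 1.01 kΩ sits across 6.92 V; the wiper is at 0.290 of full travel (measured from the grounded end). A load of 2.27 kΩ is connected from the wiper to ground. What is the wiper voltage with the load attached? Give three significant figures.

V ≈ 1.84 V

The wiper splits the pot into (1−α)R = 717.1 Ω above and αR = 292.9 Ω below.
Lower section ‖ load = 259.4 Ω.
V_wiper = 6.92 × 259.4/(717.1 + 259.4) = 1.84 V.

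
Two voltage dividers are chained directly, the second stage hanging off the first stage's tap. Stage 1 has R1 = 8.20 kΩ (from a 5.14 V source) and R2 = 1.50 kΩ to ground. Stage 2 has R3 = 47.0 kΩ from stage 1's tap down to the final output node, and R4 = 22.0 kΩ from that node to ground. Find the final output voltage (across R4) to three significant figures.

Stage 2 presents R3+R4 = 69.00 kΩ as a load on stage 1's tap.
Stage 1's lower leg becomes R2‖(R3+R4) = 1.468 kΩ, so V_mid = 5.14 × 1.468/9.668 = 0.7805 V.
Stage 2 is itself unloaded: V_out = V_mid × R4/(R3+R4) = 0.7805 × 22.0/69.00 = 0.249 V.

V_out ≈ 0.249 V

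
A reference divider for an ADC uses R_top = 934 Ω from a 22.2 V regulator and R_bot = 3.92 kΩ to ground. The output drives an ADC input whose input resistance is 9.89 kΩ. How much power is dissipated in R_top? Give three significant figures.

P ≈ 32.9 mW

Total resistance from the source is R_top + (R_bot‖R_L) = 3741 Ω, so I = 22.2/3741 Ω = 5.934 mA.
P = I²·R_top = (5.934 mA)² × 934 Ω = 32.9 mW.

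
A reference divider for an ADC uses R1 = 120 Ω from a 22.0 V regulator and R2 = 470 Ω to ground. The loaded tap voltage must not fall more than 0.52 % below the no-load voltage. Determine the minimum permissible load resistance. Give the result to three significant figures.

R_L(min) ≈ 18.3 kΩ

Output resistance R_th = R1‖R2 = (120 × 470)/590.0 = 95.59 Ω.
The fractional drop is R_th/(R_th + R_L); requiring this ≤ 0.00520 gives R_L ≥ R_th(1/0.00520 − 1) = 95.59 × 191.3 = 18.3 kΩ.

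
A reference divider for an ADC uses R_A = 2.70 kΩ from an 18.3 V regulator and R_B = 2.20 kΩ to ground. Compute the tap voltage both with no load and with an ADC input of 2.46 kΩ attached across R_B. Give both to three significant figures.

Unloaded: 8.22 V; loaded: 5.50 V

Open-circuit: V = 18.3 × 2.20/(2.70 + 2.20) = 8.22 V.
With the load, R_B becomes R_B‖R_L = 1.161 kΩ, so V = 18.3 × 1.161/3.861 = 5.50 V.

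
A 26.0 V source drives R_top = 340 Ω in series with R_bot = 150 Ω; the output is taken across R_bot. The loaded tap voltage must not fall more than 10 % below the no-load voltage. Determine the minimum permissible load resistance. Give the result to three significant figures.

R_L(min) ≈ 937 Ω

Output resistance R_th = R_top‖R_bot = (340 × 150)/490.0 = 104.1 Ω.
The fractional drop is R_th/(R_th + R_L); requiring this ≤ 0.100 gives R_L ≥ R_th(1/0.100 − 1) = 104.1 × 9.000 = 937 Ω.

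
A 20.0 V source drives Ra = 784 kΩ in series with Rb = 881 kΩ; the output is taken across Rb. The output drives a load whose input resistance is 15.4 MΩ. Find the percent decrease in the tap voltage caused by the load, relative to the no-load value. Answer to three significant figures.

The divider's output (Thévenin) resistance is Ra‖Rb = 414.8 kΩ.
Fractional drop under load = R_th/(R_th + R_L) = 414.8 / (414.8 + 15400) = 0.02623.
So the output falls by 2.62 %.

2.62 %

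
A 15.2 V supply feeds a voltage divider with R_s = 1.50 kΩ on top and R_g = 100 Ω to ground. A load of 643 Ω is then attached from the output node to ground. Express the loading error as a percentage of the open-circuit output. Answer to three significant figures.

Unloaded V = 15.2 × 100/1600 = 0.95000 V.
Loaded: R_g‖R_L = 86.54 Ω, giving V = 15.2 × 86.54/1587 = 0.82911 V.
Drop = (0.95000 − 0.82911) / 0.95000 = 12.7 %.

12.7 %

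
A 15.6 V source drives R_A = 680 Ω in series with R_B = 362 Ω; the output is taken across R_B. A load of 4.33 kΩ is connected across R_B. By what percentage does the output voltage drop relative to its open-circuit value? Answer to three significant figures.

5.17 %

The divider's output (Thévenin) resistance is R_A‖R_B = 236.2 Ω.
Fractional drop under load = R_th/(R_th + R_L) = 236.2 / (236.2 + 4330) = 0.05174.
So the output falls by 5.17 %.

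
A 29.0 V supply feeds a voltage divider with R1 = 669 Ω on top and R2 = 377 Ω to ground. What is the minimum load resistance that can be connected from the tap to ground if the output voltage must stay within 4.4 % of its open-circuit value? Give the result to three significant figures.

R_L(min) ≈ 5.24 kΩ

Output resistance R_th = R1‖R2 = (669 × 377)/1046 = 241.1 Ω.
The fractional drop is R_th/(R_th + R_L); requiring this ≤ 0.0440 gives R_L ≥ R_th(1/0.0440 − 1) = 241.1 × 21.73 = 5.24 kΩ.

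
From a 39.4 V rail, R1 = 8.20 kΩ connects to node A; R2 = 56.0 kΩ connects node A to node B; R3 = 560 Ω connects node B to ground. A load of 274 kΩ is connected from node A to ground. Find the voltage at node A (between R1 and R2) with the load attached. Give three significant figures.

V ≈ 33.5 V

Below node A the series string R2+R3 = 56560 Ω sits in parallel with the 274000 Ω load: 46880 Ω.
V_A = 39.4 × 46880/(8200 + 46880) = 33.5 V.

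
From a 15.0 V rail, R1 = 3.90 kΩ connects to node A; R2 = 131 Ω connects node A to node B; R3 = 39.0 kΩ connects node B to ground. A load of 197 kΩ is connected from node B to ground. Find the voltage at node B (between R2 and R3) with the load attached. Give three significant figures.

V ≈ 13.3 V

At node B, R3 is in parallel with the load: R3‖R_L = 32560 Ω.
Below node A the resistance is R2 + (R3‖R_L) = 32690 Ω, so V_A = 15.0 × 32690/36590 = 13.40 V.
Then V_B = V_A × (R3‖R_L)/(R2 + R3‖R_L) = 13.40 × 32560/32690 = 13.3 V.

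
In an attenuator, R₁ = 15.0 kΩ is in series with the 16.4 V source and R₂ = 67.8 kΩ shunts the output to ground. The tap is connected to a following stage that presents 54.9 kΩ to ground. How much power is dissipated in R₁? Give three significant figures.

P ≈ 1.96 mW

Total resistance from the source is R₁ + (R₂‖R_L) = 45.34 kΩ, so I = 16.4/45.34 kΩ = 0.3617 mA.
P = I²·R₁ = (0.3617 mA)² × 15.0 kΩ = 1.96 mW.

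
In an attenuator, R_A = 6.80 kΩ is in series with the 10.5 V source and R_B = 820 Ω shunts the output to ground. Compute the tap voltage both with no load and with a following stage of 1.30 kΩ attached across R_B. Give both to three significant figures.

Open-circuit: V = 10.5 × 820/(6800 + 820) = 1.13 V.
With the load, R_B becomes R_B‖R_L = 502.8 Ω, so V = 10.5 × 502.8/7303 = 0.723 V.

Unloaded: 1.13 V; loaded: 0.723 V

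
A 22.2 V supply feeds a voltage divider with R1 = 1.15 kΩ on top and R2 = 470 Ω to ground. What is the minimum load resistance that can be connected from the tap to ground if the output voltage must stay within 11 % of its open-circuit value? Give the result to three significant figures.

R_L(min) ≈ 2.70 kΩ

Output resistance R_th = R1‖R2 = (1150 × 470)/1620 = 333.6 Ω.
The fractional drop is R_th/(R_th + R_L); requiring this ≤ 0.110 gives R_L ≥ R_th(1/0.110 − 1) = 333.6 × 8.091 = 2.70 kΩ.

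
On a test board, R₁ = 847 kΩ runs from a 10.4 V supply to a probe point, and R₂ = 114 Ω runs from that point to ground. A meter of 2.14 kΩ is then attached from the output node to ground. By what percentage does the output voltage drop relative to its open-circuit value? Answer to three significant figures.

The divider's output (Thévenin) resistance is R₁‖R₂ = 114.0 Ω.
Fractional drop under load = R_th/(R_th + R_L) = 114.0 / (114.0 + 2140) = 0.05057.
So the output falls by 5.06 %.

5.06 %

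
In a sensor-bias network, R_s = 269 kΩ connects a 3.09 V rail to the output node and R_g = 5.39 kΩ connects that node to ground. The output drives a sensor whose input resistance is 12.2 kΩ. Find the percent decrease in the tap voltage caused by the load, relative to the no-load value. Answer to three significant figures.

30.2 %

The divider's output (Thévenin) resistance is R_s‖R_g = 5.284 kΩ.
Fractional drop under load = R_th/(R_th + R_L) = 5.284 / (5.284 + 12.2) = 0.3022.
So the output falls by 30.2 %.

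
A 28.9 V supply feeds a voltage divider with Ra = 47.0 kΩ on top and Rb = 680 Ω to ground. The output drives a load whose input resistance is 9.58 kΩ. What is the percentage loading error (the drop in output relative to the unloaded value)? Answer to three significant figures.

6.54 %

The divider's output (Thévenin) resistance is Ra‖Rb = 670.3 Ω.
Fractional drop under load = R_th/(R_th + R_L) = 670.3 / (670.3 + 9580) = 0.06539.
So the output falls by 6.54 %.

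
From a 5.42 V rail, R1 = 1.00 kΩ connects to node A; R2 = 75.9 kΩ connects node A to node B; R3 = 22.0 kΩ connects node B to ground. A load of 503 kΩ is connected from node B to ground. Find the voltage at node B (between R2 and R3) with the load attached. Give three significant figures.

V ≈ 1.17 V

At node B, R3 is in parallel with the load: R3‖R_L = 21.08 kΩ.
Below node A the resistance is R2 + (R3‖R_L) = 96.98 kΩ, so V_A = 5.42 × 96.98/97.98 = 5.365 V.
Then V_B = V_A × (R3‖R_L)/(R2 + R3‖R_L) = 5.365 × 21.08/96.98 = 1.17 V.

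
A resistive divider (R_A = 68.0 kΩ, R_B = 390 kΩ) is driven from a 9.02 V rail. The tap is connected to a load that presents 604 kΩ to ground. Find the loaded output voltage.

V_out ≈ 7.01 V

The load sits in parallel with R_B: R_B‖R_L = (390 × 604) / (390 + 604) = 237.0 kΩ.
V_out = 9.02 × 237.0 / (68.0 + 237.0) = 9.02 × 237.0/305.0 = 7.01 V.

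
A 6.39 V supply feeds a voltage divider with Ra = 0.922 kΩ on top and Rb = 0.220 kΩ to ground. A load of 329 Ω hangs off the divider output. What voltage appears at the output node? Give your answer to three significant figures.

V_out ≈ 0.799 V

The load sits in parallel with Rb: Rb‖R_L = (220 × 329) / (220 + 329) = 131.8 Ω.
V_out = 6.39 × 131.8 / (922 + 131.8) = 6.39 × 131.8/1054 = 0.799 V.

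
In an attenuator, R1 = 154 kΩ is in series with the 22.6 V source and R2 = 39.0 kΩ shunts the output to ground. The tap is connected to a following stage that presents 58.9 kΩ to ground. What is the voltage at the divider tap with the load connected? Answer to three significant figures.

V_out ≈ 2.99 V

The load sits in parallel with R2: R2‖R_L = (39.0 × 58.9) / (39.0 + 58.9) = 23.46 kΩ.
V_out = 22.6 × 23.46 / (154 + 23.46) = 22.6 × 23.46/177.5 = 2.99 V.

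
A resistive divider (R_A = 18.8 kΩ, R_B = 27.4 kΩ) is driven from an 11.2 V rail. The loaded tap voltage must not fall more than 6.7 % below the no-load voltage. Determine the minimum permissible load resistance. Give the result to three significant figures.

Output resistance R_th = R_A‖R_B = (18.8 × 27.4)/46.20 = 11.15 kΩ.
The fractional drop is R_th/(R_th + R_L); requiring this ≤ 0.0670 gives R_L ≥ R_th(1/0.0670 − 1) = 11.15 × 13.93 = 155 kΩ.

R_L(min) ≈ 155 kΩ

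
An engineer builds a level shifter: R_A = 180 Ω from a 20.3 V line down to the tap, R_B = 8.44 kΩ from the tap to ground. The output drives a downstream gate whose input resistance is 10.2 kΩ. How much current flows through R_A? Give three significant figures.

R_B‖R_L = 4618 Ω, so the source sees R_A + R_B‖R_L = 4798 Ω.
I = 20.3 V / 4798 Ω = 4.23 mA.

I ≈ 4.23 mA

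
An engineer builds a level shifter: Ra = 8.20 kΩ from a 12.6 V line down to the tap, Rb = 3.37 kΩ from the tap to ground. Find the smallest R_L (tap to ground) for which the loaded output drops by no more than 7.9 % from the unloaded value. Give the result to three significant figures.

R_L(min) ≈ 27.8 kΩ

Output resistance R_th = Ra‖Rb = (8.20 × 3.37)/11.57 = 2.388 kΩ.
The fractional drop is R_th/(R_th + R_L); requiring this ≤ 0.0790 gives R_L ≥ R_th(1/0.0790 − 1) = 2.388 × 11.66 = 27.8 kΩ.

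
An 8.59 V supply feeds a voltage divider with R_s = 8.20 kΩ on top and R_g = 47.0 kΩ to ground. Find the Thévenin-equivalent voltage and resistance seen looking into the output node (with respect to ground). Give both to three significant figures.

V_th is the open-circuit tap voltage: 8.59 × 47.0/(8.20 + 47.0) = 7.31 V.
With the supply zeroed, R_s and R_g appear in parallel from the tap: R_th = R_s‖R_g = (8.20 × 47.0)/55.20 = 6.98 kΩ.

V_th = 7.31 V, R_th = 6.98 kΩ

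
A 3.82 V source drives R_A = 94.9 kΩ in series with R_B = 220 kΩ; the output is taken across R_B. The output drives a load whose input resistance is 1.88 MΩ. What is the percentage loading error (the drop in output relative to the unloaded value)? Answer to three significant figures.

The divider's output (Thévenin) resistance is R_A‖R_B = 66.30 kΩ.
Fractional drop under load = R_th/(R_th + R_L) = 66.30 / (66.30 + 1880) = 0.03406.
So the output falls by 3.41 %.

3.41 %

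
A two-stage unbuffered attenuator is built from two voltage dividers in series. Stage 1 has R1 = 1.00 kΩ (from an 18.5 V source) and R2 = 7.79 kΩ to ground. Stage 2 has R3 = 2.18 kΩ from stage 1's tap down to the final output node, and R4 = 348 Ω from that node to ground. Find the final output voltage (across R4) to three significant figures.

Stage 2 presents R3+R4 = 2528 Ω as a load on stage 1's tap.
Stage 1's lower leg becomes R2‖(R3+R4) = 1909 Ω, so V_mid = 18.5 × 1909/2909 = 12.14 V.
Stage 2 is itself unloaded: V_out = V_mid × R4/(R3+R4) = 12.14 × 348/2528 = 1.67 V.

V_out ≈ 1.67 V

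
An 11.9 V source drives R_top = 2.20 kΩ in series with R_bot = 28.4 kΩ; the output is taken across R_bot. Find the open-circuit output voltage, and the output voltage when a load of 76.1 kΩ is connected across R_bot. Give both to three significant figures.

Unloaded: 11.0 V; loaded: 10.8 V

Open-circuit: V = 11.9 × 28.4/(2.20 + 28.4) = 11.0 V.
With the load, R_bot becomes R_bot‖R_L = 20.68 kΩ, so V = 11.9 × 20.68/22.88 = 10.8 V.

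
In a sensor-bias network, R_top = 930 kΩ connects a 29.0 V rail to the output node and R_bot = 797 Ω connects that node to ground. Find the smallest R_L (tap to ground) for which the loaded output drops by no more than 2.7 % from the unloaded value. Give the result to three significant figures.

Output resistance R_th = R_top‖R_bot = (930000 × 797)/930800 = 796.3 Ω.
The fractional drop is R_th/(R_th + R_L); requiring this ≤ 0.0270 gives R_L ≥ R_th(1/0.0270 − 1) = 796.3 × 36.04 = 28.7 kΩ.

R_L(min) ≈ 28.7 kΩ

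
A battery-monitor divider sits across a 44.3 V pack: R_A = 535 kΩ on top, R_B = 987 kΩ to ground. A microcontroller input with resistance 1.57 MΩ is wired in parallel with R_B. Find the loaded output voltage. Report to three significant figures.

V_out ≈ 23.5 V

The load sits in parallel with R_B: R_B‖R_L = (987 × 1570) / (987 + 1570) = 606.0 kΩ.
V_out = 44.3 × 606.0 / (535 + 606.0) = 44.3 × 606.0/1141 = 23.5 V.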